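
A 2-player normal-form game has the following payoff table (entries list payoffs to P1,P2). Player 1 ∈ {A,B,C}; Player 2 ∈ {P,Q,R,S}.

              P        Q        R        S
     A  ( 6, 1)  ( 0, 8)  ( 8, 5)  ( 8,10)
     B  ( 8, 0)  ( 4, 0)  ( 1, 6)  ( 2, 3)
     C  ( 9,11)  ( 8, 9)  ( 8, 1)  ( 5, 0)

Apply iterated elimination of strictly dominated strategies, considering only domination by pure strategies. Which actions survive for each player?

P1 drop B (C beats it: P:9>8 Q:8>4 R:8>1 S:5>2)
P2 drop R (Q beats it: A:8>5 C:9>1)
P1→{A,C} P2→{P,Q,S}

Remaining: P1:{A,C} P2:{P,Q,S}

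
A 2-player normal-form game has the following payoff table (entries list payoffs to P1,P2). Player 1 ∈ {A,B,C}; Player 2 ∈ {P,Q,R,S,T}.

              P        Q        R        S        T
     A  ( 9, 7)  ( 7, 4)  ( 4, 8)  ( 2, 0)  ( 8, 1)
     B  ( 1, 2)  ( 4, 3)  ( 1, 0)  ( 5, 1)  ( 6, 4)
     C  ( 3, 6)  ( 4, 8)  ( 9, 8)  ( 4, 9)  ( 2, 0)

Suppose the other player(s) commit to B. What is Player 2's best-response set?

u_2(P vs B) = 2
u_2(Q vs B) = 3
u_2(R vs B) = 0
u_2(S vs B) = 1
u_2(T vs B) = 4
max payoff 4 at {T}

BR_2 = {T}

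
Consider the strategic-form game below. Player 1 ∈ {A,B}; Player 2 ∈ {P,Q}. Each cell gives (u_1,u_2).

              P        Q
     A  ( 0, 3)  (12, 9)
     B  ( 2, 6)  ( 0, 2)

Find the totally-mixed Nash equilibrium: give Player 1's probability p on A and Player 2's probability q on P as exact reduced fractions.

P1 indiff ⇒ q·0+(1-q)·12 = q·2+(1-q)·0 ⇒ q(-2) = (1-q)(-12) ⇒ q = 6/7
P2 indiff ⇒ p·3+(1-p)·6 = p·9+(1-p)·2 ⇒ p(-6) = (1-p)(-4) ⇒ p = 2/5

(p,q) = (2/5, 6/7)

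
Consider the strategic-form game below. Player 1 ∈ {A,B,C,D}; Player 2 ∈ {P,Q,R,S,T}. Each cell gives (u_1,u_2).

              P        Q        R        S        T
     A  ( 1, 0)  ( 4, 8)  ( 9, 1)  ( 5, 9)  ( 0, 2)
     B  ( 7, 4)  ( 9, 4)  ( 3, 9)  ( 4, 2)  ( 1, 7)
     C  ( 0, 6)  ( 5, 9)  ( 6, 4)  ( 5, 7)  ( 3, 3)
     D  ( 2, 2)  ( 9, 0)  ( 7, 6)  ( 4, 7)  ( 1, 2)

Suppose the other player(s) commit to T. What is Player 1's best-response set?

u_1(A vs T) = 0
u_1(B vs T) = 1
u_1(C vs T) = 3
u_1(D vs T) = 1
max payoff 3 at {C}

P1 best: {C}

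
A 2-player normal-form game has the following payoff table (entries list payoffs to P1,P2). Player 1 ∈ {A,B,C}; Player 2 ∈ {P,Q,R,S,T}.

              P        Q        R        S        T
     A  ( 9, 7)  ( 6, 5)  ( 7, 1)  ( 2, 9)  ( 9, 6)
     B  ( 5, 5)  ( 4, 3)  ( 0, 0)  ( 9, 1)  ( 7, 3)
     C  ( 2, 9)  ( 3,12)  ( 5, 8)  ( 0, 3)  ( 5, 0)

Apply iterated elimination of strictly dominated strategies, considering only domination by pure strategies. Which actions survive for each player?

P1 drop C (A beats it: P:9>2 Q:6>3 R:7>5 S:2>0 T:9>5)
P2 drop Q (P beats it: A:7>5 B:5>3)
P2 drop R (P beats it: A:7>1 B:5>0)
P2 drop T (P beats it: A:7>6 B:5>3)
P1→{A,B} P2→{P,S}

Survivors P1:{A,B} P2:{P,S}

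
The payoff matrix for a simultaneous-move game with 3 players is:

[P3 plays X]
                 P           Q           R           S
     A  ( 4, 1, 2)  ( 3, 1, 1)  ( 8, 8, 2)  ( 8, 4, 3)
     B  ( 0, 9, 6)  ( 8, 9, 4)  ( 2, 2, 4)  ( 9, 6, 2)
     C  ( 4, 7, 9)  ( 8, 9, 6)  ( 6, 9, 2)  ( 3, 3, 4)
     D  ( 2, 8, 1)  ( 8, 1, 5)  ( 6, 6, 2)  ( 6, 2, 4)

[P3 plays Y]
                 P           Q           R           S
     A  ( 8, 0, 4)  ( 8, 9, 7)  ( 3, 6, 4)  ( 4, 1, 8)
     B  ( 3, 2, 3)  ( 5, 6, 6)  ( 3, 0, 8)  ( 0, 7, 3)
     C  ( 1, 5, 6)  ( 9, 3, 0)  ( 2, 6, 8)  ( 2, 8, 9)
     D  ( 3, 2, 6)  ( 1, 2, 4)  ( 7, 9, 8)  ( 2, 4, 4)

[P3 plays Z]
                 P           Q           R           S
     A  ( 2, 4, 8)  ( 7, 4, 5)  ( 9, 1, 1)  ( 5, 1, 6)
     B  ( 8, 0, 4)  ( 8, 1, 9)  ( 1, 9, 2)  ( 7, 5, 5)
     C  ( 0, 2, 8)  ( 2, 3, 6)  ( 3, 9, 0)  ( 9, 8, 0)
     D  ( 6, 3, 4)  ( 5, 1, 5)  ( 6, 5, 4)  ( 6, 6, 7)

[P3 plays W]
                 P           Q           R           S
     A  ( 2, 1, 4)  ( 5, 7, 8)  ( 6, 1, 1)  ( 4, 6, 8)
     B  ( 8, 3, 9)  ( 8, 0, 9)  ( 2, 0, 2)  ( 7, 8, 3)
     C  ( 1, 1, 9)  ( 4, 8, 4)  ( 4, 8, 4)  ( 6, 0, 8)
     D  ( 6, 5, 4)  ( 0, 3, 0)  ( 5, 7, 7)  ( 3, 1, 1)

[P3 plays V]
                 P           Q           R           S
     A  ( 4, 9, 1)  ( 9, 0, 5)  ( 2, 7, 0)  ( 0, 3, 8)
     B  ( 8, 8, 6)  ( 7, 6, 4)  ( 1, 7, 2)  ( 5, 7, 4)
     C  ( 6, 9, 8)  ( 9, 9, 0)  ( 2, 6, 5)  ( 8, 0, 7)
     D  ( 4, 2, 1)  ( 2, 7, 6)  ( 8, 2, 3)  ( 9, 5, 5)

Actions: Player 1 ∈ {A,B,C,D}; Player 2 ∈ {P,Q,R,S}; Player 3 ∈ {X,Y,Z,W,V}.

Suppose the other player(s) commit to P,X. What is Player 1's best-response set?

u_1(A vs P,X) = 4
u_1(B vs P,X) = 0
u_1(C vs P,X) = 4
u_1(D vs P,X) = 2
max payoff 4 at {A,C}

argmax u_1 = {A,C}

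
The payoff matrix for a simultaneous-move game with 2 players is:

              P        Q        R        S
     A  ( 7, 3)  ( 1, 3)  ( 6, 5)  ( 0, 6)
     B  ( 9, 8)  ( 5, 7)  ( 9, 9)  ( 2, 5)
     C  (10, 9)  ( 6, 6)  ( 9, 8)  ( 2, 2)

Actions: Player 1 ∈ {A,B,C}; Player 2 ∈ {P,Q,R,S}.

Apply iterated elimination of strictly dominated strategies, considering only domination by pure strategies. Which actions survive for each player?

Remaining: P1:{B,C} P2:{P,R}

P1 drop A (B beats it: P:9>7 Q:5>1 R:9>6 S:2>0)
P2 drop Q (P beats it: B:8>7 C:9>6)
P2 drop S (P beats it: B:8>5 C:9>2)
P1→{B,C} P2→{P,R}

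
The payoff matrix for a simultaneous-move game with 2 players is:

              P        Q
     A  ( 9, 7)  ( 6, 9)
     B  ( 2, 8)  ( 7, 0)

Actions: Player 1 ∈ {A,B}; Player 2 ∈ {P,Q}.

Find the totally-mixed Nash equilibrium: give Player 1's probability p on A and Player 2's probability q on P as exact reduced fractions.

P1 indiff ⇒ q·9+(1-q)·6 = q·2+(1-q)·7 ⇒ q(7) = (1-q)(1) ⇒ q = 1/8
P2 indiff ⇒ p·7+(1-p)·8 = p·9+(1-p)·0 ⇒ p(-2) = (1-p)(-8) ⇒ p = 4/5

P1 mixes 4/5 on A; P2 mixes 1/8 on P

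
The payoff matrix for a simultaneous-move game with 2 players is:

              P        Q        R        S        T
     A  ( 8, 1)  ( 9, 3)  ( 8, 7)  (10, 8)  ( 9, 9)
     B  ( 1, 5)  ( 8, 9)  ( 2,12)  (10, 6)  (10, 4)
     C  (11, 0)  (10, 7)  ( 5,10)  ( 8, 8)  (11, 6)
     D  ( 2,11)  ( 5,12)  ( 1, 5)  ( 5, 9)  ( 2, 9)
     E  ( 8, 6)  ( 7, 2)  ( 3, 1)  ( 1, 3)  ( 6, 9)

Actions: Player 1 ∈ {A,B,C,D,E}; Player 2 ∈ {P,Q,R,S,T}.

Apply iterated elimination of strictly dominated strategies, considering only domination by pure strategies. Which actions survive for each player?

Remaining: P1:{A,B,C} P2:{R,S,T}

P1 drop D (A beats it: P:8>2 Q:9>5 R:8>1 S:10>5 T:9>2)
P1 drop E (C beats it: P:11>8 Q:10>7 R:5>3 S:8>1 T:11>6)
P2 drop P (Q beats it: A:3>1 B:9>5 C:7>0)
P2 drop Q (R beats it: A:7>3 B:12>9 C:10>7)
P1→{A,B,C} P2→{R,S,T}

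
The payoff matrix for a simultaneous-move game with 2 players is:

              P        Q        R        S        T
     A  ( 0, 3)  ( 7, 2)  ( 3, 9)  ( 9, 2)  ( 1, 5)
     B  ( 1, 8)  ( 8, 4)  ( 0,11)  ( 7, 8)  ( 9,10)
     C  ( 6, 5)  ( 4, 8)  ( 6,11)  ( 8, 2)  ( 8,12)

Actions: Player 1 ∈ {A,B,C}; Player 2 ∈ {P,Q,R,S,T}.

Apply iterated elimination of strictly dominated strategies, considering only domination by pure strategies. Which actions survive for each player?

Survivors P1:{B,C} P2:{R,T}

P2 drop P (R beats it: A:9>3 B:11>8 C:11>5)
P2 drop Q (R beats it: A:9>2 B:11>4 C:11>8)
P2 drop S (R beats it: A:9>2 B:11>8 C:11>2)
P1 drop A (C beats it: R:6>3 T:8>1)
P1→{B,C} P2→{R,T}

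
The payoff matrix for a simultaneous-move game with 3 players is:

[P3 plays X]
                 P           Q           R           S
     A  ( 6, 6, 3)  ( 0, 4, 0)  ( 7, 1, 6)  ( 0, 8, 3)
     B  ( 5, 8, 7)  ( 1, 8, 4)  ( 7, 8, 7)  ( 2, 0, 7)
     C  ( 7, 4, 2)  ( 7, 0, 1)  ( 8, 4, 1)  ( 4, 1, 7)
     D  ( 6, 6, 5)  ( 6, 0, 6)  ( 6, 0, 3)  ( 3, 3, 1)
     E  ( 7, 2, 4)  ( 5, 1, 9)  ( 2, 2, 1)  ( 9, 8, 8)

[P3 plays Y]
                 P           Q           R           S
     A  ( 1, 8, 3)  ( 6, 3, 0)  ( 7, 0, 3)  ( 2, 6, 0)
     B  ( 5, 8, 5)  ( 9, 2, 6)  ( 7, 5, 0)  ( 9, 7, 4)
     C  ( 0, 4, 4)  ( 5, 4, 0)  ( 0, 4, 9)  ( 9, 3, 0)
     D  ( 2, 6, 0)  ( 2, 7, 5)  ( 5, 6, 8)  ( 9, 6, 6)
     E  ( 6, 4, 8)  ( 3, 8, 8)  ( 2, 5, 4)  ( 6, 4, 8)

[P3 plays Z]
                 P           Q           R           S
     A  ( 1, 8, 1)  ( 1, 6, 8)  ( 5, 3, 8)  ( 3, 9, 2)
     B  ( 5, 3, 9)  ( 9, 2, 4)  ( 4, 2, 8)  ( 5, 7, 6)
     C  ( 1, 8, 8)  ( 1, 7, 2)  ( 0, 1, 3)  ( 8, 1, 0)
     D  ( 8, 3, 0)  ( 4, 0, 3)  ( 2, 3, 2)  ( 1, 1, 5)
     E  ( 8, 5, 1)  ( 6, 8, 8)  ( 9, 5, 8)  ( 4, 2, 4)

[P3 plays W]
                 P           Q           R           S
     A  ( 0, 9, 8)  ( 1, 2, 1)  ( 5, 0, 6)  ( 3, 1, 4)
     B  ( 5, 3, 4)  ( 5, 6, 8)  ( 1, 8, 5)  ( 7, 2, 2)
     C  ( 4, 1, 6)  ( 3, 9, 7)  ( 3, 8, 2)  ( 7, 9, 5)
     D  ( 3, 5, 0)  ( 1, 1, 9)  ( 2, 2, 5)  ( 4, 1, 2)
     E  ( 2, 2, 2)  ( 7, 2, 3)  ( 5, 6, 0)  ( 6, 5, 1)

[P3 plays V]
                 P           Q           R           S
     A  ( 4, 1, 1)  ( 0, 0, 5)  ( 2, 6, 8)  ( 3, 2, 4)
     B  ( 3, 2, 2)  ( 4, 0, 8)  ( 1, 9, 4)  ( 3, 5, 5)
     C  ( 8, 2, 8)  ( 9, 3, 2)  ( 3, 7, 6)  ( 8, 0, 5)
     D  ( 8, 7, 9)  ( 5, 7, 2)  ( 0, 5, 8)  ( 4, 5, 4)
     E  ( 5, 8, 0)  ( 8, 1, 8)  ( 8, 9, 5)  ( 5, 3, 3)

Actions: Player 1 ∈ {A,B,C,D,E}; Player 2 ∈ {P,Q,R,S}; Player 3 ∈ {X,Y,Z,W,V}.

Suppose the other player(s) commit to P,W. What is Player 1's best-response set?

u_1(A vs P,W) = 0
u_1(B vs P,W) = 5
u_1(C vs P,W) = 4
u_1(D vs P,W) = 3
u_1(E vs P,W) = 2
max payoff 5 at {B}

BR_1 = {B}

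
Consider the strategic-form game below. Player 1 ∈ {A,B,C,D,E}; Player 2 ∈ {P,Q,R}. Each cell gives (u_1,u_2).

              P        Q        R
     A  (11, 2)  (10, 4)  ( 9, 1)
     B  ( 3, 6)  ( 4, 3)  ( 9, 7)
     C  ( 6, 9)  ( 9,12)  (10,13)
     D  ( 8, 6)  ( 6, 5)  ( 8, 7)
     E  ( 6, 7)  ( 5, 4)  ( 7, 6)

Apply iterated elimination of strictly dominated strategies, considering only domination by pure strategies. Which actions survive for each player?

P1 drop B (C beats it: P:6>3 Q:9>4 R:10>9)
P1 drop D (A beats it: P:11>8 Q:10>6 R:9>8)
P1 drop E (A beats it: P:11>6 Q:10>5 R:9>7)
P2 drop P (Q beats it: A:4>2 C:12>9)
P1→{A,C} P2→{Q,R}

IESDS → P1:{A,C} P2:{Q,R}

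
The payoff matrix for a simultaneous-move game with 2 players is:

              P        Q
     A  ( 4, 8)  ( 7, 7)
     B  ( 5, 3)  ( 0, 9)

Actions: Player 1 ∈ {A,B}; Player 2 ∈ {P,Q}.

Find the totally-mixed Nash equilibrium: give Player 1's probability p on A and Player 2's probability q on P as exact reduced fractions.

P1 indiff ⇒ q·4+(1-q)·7 = q·5+(1-q)·0 ⇒ q(-1) = (1-q)(-7) ⇒ q = 7/8
P2 indiff ⇒ p·8+(1-p)·3 = p·7+(1-p)·9 ⇒ p(1) = (1-p)(6) ⇒ p = 6/7

P1 mixes 6/7 on A; P2 mixes 7/8 on P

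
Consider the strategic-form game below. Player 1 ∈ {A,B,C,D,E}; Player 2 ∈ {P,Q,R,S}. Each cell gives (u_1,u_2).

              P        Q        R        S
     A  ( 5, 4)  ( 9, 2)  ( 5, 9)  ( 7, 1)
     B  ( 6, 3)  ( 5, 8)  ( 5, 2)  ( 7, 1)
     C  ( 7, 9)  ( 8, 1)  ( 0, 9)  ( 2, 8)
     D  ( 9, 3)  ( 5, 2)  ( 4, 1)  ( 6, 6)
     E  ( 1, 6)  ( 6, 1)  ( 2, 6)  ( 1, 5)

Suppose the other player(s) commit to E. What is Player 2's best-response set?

u_2(P vs E) = 6
u_2(Q vs E) = 1
u_2(R vs E) = 6
u_2(S vs E) = 5
max payoff 6 at {P,R}

argmax u_2 = {P,R}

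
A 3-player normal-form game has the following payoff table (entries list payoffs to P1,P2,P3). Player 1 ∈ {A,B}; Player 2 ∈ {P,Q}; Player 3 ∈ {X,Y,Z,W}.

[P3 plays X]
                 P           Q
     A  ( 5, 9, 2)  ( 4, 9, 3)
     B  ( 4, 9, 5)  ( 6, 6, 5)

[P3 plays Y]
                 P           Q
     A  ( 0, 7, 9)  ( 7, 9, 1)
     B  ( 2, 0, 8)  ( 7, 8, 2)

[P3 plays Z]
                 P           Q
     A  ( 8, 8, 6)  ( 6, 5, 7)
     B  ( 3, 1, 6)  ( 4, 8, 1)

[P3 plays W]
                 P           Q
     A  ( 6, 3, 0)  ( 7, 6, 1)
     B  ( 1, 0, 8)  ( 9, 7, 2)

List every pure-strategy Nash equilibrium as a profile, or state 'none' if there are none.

(A,P,X): not NE [P3→Y gives 9>2]
(A,P,Y): not NE [P1→B gives 2>0; P2→Q gives 9>7]
(A,P,Z): not NE [P3→Y gives 9>6]
(A,P,W): not NE [P2→Q gives 6>3; P3→Y gives 9>0]
(A,Q,X): not NE [P1→B gives 6>4; P3→Z gives 7>3]
(A,Q,Y): not NE [P3→Z gives 7>1]
(A,Q,Z): not NE [P2→P gives 8>5]
(A,Q,W): not NE [P1→B gives 9>7; P3→Z gives 7>1]
(B,P,X): not NE [P1→A gives 5>4; P3→W gives 8>5]
(B,P,Y): not NE [P2→Q gives 8>0]
(B,P,Z): not NE [P1→A gives 8>3; P2→Q gives 8>1; P3→W gives 8>6]
(B,P,W): not NE [P1→A gives 6>1; P2→Q gives 7>0]
(B,Q,X): not NE [P2→P gives 9>6]
(B,Q,Y): not NE [P3→X gives 5>2]
(B,Q,Z): not NE [P1→A gives 6>4; P3→X gives 5>1]
(B,Q,W): not NE [P3→X gives 5>2]

Equilibria: none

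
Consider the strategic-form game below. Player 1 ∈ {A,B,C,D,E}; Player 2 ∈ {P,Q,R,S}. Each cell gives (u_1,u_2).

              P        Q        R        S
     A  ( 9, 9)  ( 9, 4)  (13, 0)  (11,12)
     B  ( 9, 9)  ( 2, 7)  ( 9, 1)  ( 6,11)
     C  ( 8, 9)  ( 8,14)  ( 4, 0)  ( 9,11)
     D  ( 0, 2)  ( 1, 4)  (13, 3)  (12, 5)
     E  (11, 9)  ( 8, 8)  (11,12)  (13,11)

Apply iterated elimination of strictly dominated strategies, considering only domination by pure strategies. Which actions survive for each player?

P1 drop B (E beats it: P:11>9 Q:8>2 R:11>9 S:13>6)
P1 drop C (A beats it: P:9>8 Q:9>8 R:13>4 S:11>9)
P2 drop P (S beats it: A:12>9 D:5>2 E:11>9)
P2 drop Q (S beats it: A:12>4 D:5>4 E:11>8)
P1→{A,D,E} P2→{R,S}

Survivors P1:{A,D,E} P2:{R,S}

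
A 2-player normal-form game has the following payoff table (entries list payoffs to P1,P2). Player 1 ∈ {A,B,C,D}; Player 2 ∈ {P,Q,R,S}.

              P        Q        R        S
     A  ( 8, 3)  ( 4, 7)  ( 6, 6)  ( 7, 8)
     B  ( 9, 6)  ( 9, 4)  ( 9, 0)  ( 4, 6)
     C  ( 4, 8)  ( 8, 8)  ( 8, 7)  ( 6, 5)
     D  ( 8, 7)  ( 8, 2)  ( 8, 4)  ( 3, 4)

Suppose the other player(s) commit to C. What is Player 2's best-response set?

P2 best: {P,Q}

u_2(P vs C) = 8
u_2(Q vs C) = 8
u_2(R vs C) = 7
u_2(S vs C) = 5
max payoff 8 at {P,Q}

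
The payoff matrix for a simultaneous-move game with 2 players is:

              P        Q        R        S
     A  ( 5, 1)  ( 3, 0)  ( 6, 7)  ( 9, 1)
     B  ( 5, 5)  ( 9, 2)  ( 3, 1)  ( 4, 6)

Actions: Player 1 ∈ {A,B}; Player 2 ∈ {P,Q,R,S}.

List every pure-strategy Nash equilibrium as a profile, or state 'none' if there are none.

NE set: (A,R)

(A,P): not NE [P2→R gives 7>1]
(A,Q): not NE [P1→B gives 9>3; P2→R gives 7>0]
(A,R): NE
(A,S): not NE [P2→R gives 7>1]
(B,P): not NE [P2→S gives 6>5]
(B,Q): not NE [P2→S gives 6>2]
(B,R): not NE [P1→A gives 6>3; P2→S gives 6>1]
(B,S): not NE [P1→A gives 9>4]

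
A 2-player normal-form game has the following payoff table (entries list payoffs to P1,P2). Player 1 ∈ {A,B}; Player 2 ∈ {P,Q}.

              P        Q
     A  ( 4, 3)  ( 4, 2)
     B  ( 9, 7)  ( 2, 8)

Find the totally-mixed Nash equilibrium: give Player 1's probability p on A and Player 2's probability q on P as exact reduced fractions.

P1 indiff ⇒ q·4+(1-q)·4 = q·9+(1-q)·2 ⇒ q(-5) = (1-q)(-2) ⇒ q = 2/7
P2 indiff ⇒ p·3+(1-p)·7 = p·2+(1-p)·8 ⇒ p(1) = (1-p)(1) ⇒ p = 1/2

P1 mixes 1/2 on A; P2 mixes 2/7 on P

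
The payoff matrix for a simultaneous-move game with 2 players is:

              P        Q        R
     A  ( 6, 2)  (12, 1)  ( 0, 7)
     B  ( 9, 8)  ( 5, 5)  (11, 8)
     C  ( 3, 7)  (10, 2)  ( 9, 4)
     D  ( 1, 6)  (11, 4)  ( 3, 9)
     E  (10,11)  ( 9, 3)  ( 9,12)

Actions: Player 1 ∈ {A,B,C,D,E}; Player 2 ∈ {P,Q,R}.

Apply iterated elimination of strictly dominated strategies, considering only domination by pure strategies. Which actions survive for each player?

Remaining: P1:{B,E} P2:{P,R}

P2 drop Q (P beats it: A:2>1 B:8>5 C:7>2 D:6>4 E:11>3)
P1 drop A (B beats it: P:9>6 R:11>0)
P1 drop C (B beats it: P:9>3 R:11>9)
P1 drop D (B beats it: P:9>1 R:11>3)
P1→{B,E} P2→{P,R}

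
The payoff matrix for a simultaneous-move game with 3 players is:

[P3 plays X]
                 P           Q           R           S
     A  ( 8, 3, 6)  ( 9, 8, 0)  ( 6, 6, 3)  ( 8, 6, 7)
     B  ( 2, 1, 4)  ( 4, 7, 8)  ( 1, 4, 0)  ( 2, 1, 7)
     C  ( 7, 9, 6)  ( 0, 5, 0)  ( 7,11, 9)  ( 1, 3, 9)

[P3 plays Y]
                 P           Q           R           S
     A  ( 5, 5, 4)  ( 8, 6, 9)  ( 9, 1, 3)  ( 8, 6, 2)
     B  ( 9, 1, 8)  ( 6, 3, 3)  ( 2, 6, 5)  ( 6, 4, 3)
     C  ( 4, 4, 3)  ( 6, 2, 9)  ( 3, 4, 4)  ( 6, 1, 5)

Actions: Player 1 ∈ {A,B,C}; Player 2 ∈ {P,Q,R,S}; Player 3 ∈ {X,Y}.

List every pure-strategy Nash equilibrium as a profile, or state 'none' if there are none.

NE set: (A,Q,Y), (C,R,X)

(A,P,X): not NE [P2→Q gives 8>3]
(A,P,Y): not NE [P1→B gives 9>5; P2→S gives 6>5; P3→X gives 6>4]
(A,Q,X): not NE [P3→Y gives 9>0]
(A,Q,Y): NE
(A,R,X): not NE [P1→C gives 7>6; P2→Q gives 8>6]
(A,R,Y): not NE [P2→S gives 6>1]
(A,S,X): not NE [P2→Q gives 8>6]
(A,S,Y): not NE [P3→X gives 7>2]
(B,P,X): not NE [P1→A gives 8>2; P2→Q gives 7>1; P3→Y gives 8>4]
(B,P,Y): not NE [P2→R gives 6>1]
(B,Q,X): not NE [P1→A gives 9>4]
(B,Q,Y): not NE [P1→A gives 8>6; P2→R gives 6>3; P3→X gives 8>3]
(B,R,X): not NE [P1→C gives 7>1; P2→Q gives 7>4; P3→Y gives 5>0]
(B,R,Y): not NE [P1→A gives 9>2]
(B,S,X): not NE [P1→A gives 8>2; P2→Q gives 7>1]
(B,S,Y): not NE [P1→A gives 8>6; P2→R gives 6>4; P3→X gives 7>3]
(C,P,X): not NE [P1→A gives 8>7; P2→R gives 11>9]
(C,P,Y): not NE [P1→B gives 9>4; P3→X gives 6>3]
(C,Q,X): not NE [P1→A gives 9>0; P2→R gives 11>5; P3→Y gives 9>0]
(C,Q,Y): not NE [P1→A gives 8>6; P2→R gives 4>2]
(C,R,X): NE
(C,R,Y): not NE [P1→A gives 9>3; P3→X gives 9>4]
(C,S,X): not NE [P1→A gives 8>1; P2→R gives 11>3]
(C,S,Y): not NE [P1→A gives 8>6; P2→R gives 4>1; P3→X gives 9>5]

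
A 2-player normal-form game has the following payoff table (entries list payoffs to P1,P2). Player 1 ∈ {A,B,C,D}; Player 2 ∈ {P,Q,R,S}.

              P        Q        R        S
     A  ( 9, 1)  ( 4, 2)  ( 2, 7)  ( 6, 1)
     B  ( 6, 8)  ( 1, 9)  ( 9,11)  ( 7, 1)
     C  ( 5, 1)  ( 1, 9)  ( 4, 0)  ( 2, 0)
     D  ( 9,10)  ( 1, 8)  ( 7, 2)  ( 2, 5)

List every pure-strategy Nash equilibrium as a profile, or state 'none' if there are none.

Nash profiles: (B,R), (D,P)

(A,P): not NE [P2→R gives 7>1]
(A,Q): not NE [P2→R gives 7>2]
(A,R): not NE [P1→B gives 9>2]
(A,S): not NE [P1→B gives 7>6; P2→R gives 7>1]
(B,P): not NE [P1→D gives 9>6; P2→R gives 11>8]
(B,Q): not NE [P1→A gives 4>1; P2→R gives 11>9]
(B,R): NE
(B,S): not NE [P2→R gives 11>1]
(C,P): not NE [P1→D gives 9>5; P2→Q gives 9>1]
(C,Q): not NE [P1→A gives 4>1]
(C,R): not NE [P1→B gives 9>4; P2→Q gives 9>0]
(C,S): not NE [P1→B gives 7>2; P2→Q gives 9>0]
(D,P): NE
(D,Q): not NE [P1→A gives 4>1; P2→P gives 10>8]
(D,R): not NE [P1→B gives 9>7; P2→P gives 10>2]
(D,S): not NE [P1→B gives 7>2; P2→P gives 10>5]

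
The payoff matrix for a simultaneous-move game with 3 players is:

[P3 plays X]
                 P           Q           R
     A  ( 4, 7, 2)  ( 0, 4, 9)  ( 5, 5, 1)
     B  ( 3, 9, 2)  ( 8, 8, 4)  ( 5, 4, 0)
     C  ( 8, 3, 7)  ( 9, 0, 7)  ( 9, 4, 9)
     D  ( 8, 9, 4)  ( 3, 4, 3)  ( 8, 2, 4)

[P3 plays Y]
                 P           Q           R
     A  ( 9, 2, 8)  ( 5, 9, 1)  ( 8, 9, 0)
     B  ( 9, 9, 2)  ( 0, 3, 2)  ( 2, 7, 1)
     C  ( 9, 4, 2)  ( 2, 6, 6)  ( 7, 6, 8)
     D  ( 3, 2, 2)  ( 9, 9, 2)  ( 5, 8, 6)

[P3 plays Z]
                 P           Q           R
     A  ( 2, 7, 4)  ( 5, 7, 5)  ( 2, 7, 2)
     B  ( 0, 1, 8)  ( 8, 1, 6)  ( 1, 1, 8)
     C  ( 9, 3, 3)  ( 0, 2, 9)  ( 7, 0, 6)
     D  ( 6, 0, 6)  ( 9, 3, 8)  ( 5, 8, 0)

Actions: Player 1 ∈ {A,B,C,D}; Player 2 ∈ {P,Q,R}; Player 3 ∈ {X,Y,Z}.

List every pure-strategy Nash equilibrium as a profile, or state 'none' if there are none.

(A,P,X): not NE [P1→D gives 8>4; P3→Y gives 8>2]
(A,P,Y): not NE [P2→R gives 9>2]
(A,P,Z): not NE [P1→C gives 9>2; P3→Y gives 8>4]
(A,Q,X): not NE [P1→C gives 9>0; P2→P gives 7>4]
(A,Q,Y): not NE [P1→D gives 9>5; P3→X gives 9>1]
(A,Q,Z): not NE [P1→D gives 9>5; P3→X gives 9>5]
(A,R,X): not NE [P1→C gives 9>5; P2→P gives 7>5; P3→Z gives 2>1]
(A,R,Y): not NE [P3→Z gives 2>0]
(A,R,Z): not NE [P1→C gives 7>2]
(B,P,X): not NE [P1→D gives 8>3; P3→Z gives 8>2]
(B,P,Y): not NE [P3→Z gives 8>2]
(B,P,Z): not NE [P1→C gives 9>0]
(B,Q,X): not NE [P1→C gives 9>8; P2→P gives 9>8; P3→Z gives 6>4]
(B,Q,Y): not NE [P1→D gives 9>0; P2→P gives 9>3; P3→Z gives 6>2]
(B,Q,Z): not NE [P1→D gives 9>8]
(B,R,X): not NE [P1→C gives 9>5; P2→P gives 9>4; P3→Z gives 8>0]
(B,R,Y): not NE [P1→A gives 8>2; P2→P gives 9>7; P3→Z gives 8>1]
(B,R,Z): not NE [P1→C gives 7>1]
(C,P,X): not NE [P2→R gives 4>3]
(C,P,Y): not NE [P2→R gives 6>4; P3→X gives 7>2]
(C,P,Z): not NE [P3→X gives 7>3]
(C,Q,X): not NE [P2→R gives 4>0; P3→Z gives 9>7]
(C,Q,Y): not NE [P1→D gives 9>2; P3→Z gives 9>6]
(C,Q,Z): not NE [P1→D gives 9>0; P2→P gives 3>2]
(C,R,X): NE
(C,R,Y): not NE [P1→A gives 8>7; P3→X gives 9>8]
(C,R,Z): not NE [P2→P gives 3>0; P3→X gives 9>6]
(D,P,X): not NE [P3→Z gives 6>4]
(D,P,Y): not NE [P1→C gives 9>3; P2→Q gives 9>2; P3→Z gives 6>2]
(D,P,Z): not NE [P1→C gives 9>6; P2→R gives 8>0]
(D,Q,X): not NE [P1→C gives 9>3; P2→P gives 9>4; P3→Z gives 8>3]
(D,Q,Y): not NE [P3→Z gives 8>2]
(D,Q,Z): not NE [P2→R gives 8>3]
(D,R,X): not NE [P1→C gives 9>8; P2→P gives 9>2; P3→Y gives 6>4]
(D,R,Y): not NE [P1→A gives 8>5; P2→Q gives 9>8]
(D,R,Z): not NE [P1→C gives 7>5; P3→Y gives 6>0]

PSNE = {(C,R,X)}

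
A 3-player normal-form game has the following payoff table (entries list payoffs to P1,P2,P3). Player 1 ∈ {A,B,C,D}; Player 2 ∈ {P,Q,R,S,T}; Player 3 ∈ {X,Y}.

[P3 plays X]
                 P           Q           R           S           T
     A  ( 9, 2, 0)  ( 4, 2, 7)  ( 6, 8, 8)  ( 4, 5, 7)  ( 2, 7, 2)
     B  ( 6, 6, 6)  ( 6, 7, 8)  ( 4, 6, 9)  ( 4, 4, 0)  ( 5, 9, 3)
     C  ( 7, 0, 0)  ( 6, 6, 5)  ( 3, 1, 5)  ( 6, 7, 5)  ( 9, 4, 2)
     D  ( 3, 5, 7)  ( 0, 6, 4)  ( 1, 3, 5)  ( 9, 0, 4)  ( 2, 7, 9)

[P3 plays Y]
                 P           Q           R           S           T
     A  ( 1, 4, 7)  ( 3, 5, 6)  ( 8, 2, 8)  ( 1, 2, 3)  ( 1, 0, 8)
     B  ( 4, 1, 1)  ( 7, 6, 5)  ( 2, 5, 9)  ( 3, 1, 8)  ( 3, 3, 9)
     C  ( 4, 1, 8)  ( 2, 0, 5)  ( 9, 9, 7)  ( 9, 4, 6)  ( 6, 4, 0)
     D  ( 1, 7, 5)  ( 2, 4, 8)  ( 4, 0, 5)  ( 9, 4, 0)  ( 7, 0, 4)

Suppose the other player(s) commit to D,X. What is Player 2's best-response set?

u_2(P vs D,X) = 5
u_2(Q vs D,X) = 6
u_2(R vs D,X) = 3
u_2(S vs D,X) = 0
u_2(T vs D,X) = 7
max payoff 7 at {T}

P2 best: {T}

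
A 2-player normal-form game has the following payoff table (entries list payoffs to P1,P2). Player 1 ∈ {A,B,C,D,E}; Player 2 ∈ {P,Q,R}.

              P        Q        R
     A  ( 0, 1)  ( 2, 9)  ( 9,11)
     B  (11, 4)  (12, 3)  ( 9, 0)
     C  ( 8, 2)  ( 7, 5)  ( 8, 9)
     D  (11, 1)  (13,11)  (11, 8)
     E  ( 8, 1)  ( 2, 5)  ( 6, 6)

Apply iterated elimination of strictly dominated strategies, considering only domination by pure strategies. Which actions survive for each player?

IESDS → P1:{B,D} P2:{P,Q}

P1 drop A (D beats it: P:11>0 Q:13>2 R:11>9)
P1 drop C (B beats it: P:11>8 Q:12>7 R:9>8)
P1 drop E (B beats it: P:11>8 Q:12>2 R:9>6)
P2 drop R (Q beats it: B:3>0 D:11>8)
P1→{B,D} P2→{P,Q}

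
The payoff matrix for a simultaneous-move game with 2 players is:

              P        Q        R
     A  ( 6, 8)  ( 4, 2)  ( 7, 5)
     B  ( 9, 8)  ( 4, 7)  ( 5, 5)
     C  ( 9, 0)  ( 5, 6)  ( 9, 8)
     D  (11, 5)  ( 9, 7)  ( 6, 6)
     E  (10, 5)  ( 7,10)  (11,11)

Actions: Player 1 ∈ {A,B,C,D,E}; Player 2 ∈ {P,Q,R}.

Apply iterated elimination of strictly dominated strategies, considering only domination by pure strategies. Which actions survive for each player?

P1 drop A (C beats it: P:9>6 Q:5>4 R:9>7)
P1 drop B (D beats it: P:11>9 Q:9>4 R:6>5)
P1 drop C (E beats it: P:10>9 Q:7>5 R:11>9)
P2 drop P (Q beats it: D:7>5 E:10>5)
P1→{D,E} P2→{Q,R}

Survivors P1:{D,E} P2:{Q,R}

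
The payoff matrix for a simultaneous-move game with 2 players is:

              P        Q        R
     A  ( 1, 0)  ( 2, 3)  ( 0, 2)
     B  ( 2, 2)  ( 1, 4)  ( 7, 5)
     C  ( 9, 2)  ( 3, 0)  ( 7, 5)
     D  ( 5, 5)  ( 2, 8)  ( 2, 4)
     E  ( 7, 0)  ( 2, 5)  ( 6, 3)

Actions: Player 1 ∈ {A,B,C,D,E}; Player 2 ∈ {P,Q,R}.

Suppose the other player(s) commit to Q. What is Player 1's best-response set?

P1 best: {C}

u_1(A vs Q) = 2
u_1(B vs Q) = 1
u_1(C vs Q) = 3
u_1(D vs Q) = 2
u_1(E vs Q) = 2
max payoff 3 at {C}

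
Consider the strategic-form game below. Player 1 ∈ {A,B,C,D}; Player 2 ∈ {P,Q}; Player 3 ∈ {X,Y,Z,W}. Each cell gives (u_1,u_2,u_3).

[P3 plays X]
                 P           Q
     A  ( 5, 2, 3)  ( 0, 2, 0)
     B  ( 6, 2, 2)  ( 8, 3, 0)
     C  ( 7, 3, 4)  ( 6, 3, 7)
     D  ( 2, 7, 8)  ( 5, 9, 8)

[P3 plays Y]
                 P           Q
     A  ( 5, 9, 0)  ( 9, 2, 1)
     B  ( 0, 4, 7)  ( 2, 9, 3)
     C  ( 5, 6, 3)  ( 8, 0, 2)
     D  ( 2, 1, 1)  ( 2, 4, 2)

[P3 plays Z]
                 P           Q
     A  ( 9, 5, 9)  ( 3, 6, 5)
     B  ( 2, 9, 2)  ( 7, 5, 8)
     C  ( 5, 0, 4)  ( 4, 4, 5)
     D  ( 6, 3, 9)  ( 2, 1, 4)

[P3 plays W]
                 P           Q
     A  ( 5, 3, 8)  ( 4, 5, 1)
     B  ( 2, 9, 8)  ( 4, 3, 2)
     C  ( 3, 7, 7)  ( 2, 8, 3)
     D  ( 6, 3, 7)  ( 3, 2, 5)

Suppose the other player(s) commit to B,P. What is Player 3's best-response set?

BR_3 = {W}

u_3(X vs B,P) = 2
u_3(Y vs B,P) = 7
u_3(Z vs B,P) = 2
u_3(W vs B,P) = 8
max payoff 8 at {W}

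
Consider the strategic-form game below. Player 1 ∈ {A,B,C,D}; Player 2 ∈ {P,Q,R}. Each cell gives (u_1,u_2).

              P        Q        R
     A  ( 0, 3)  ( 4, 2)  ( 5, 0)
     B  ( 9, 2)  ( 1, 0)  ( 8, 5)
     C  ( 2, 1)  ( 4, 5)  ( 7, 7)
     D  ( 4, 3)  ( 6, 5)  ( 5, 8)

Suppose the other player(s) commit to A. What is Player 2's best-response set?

P2 best: {P}

u_2(P vs A) = 3
u_2(Q vs A) = 2
u_2(R vs A) = 0
max payoff 3 at {P}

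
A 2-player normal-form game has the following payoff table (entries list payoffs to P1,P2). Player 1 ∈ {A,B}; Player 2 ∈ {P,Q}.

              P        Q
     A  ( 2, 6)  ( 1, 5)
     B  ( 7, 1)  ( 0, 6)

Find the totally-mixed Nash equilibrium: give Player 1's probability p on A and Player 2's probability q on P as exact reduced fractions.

(p,q) = (5/6, 1/6)

P1 indiff ⇒ q·2+(1-q)·1 = q·7+(1-q)·0 ⇒ q(-5) = (1-q)(-1) ⇒ q = 1/6
P2 indiff ⇒ p·6+(1-p)·1 = p·5+(1-p)·6 ⇒ p(1) = (1-p)(5) ⇒ p = 5/6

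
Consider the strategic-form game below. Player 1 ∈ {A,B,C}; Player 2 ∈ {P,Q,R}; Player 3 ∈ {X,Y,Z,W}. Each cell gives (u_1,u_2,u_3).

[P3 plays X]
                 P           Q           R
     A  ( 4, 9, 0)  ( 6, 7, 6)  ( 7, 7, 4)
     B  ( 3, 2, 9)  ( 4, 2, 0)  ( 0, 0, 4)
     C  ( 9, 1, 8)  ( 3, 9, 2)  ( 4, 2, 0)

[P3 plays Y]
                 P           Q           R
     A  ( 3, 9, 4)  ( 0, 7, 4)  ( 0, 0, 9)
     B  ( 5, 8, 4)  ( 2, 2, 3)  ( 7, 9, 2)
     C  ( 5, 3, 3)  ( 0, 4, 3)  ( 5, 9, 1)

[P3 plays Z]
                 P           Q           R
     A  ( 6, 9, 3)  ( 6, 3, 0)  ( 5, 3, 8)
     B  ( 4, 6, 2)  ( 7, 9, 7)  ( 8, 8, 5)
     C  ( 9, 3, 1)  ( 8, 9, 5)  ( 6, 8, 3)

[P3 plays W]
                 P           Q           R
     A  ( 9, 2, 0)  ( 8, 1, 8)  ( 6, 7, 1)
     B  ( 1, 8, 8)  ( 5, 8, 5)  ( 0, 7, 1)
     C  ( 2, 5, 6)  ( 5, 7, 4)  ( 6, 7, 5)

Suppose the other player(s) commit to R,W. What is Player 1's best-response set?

argmax u_1 = {A,C}

u_1(A vs R,W) = 6
u_1(B vs R,W) = 0
u_1(C vs R,W) = 6
max payoff 6 at {A,C}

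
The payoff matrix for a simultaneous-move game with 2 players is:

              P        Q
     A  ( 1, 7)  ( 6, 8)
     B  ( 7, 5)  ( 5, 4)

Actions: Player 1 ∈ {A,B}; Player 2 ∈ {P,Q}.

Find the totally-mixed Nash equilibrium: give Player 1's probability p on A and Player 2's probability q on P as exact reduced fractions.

(p,q) = (1/2, 1/7)

P1 indiff ⇒ q·1+(1-q)·6 = q·7+(1-q)·5 ⇒ q(-6) = (1-q)(-1) ⇒ q = 1/7
P2 indiff ⇒ p·7+(1-p)·5 = p·8+(1-p)·4 ⇒ p(-1) = (1-p)(-1) ⇒ p = 1/2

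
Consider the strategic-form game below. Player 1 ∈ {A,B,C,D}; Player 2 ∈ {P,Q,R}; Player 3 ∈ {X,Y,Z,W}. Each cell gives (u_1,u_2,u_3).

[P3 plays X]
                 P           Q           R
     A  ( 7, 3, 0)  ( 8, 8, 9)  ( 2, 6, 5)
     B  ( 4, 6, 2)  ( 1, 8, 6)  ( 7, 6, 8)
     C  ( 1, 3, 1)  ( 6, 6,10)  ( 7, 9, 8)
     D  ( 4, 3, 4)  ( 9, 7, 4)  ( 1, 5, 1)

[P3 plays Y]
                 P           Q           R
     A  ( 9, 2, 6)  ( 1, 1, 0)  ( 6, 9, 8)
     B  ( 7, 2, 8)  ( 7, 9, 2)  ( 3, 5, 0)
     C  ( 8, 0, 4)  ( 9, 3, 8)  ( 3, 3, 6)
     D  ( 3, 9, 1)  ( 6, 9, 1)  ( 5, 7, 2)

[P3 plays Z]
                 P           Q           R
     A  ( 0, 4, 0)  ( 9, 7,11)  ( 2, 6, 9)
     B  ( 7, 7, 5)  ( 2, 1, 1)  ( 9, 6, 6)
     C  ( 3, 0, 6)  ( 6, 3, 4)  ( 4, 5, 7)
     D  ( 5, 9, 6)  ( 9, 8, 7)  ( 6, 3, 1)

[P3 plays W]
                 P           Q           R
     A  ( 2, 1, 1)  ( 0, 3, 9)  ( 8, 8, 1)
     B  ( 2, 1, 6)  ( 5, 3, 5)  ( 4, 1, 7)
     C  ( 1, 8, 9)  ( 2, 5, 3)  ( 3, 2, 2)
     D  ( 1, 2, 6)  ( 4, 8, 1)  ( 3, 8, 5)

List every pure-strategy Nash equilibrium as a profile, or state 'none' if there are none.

(A,P,X): not NE [P2→Q gives 8>3; P3→Y gives 6>0]
(A,P,Y): not NE [P2→R gives 9>2]
(A,P,Z): not NE [P1→B gives 7>0; P2→Q gives 7>4; P3→Y gives 6>0]
(A,P,W): not NE [P2→R gives 8>1; P3→Y gives 6>1]
(A,Q,X): not NE [P1→D gives 9>8; P3→Z gives 11>9]
(A,Q,Y): not NE [P1→C gives 9>1; P2→R gives 9>1; P3→Z gives 11>0]
(A,Q,Z): NE
(A,Q,W): not NE [P1→B gives 5>0; P2→R gives 8>3; P3→Z gives 11>9]
(A,R,X): not NE [P1→C gives 7>2; P2→Q gives 8>6; P3→Z gives 9>5]
(A,R,Y): not NE [P3→Z gives 9>8]
(A,R,Z): not NE [P1→B gives 9>2; P2→Q gives 7>6]
(A,R,W): not NE [P3→Z gives 9>1]
(B,P,X): not NE [P1→A gives 7>4; P2→Q gives 8>6; P3→Y gives 8>2]
(B,P,Y): not NE [P1→A gives 9>7; P2→Q gives 9>2]
(B,P,Z): not NE [P3→Y gives 8>5]
(B,P,W): not NE [P2→Q gives 3>1; P3→Y gives 8>6]
(B,Q,X): not NE [P1→D gives 9>1]
(B,Q,Y): not NE [P1→C gives 9>7; P3→X gives 6>2]
(B,Q,Z): not NE [P1→D gives 9>2; P2→P gives 7>1; P3→X gives 6>1]
(B,Q,W): not NE [P3→X gives 6>5]
(B,R,X): not NE [P2→Q gives 8>6]
(B,R,Y): not NE [P1→A gives 6>3; P2→Q gives 9>5; P3→X gives 8>0]
(B,R,Z): not NE [P2→P gives 7>6; P3→X gives 8>6]
(B,R,W): not NE [P1→A gives 8>4; P2→Q gives 3>1; P3→X gives 8>7]
(C,P,X): not NE [P1→A gives 7>1; P2→R gives 9>3; P3→W gives 9>1]
(C,P,Y): not NE [P1→A gives 9>8; P2→R gives 3>0; P3→W gives 9>4]
(C,P,Z): not NE [P1→B gives 7>3; P2→R gives 5>0; P3→W gives 9>6]
(C,P,W): not NE [P1→B gives 2>1]
(C,Q,X): not NE [P1→D gives 9>6; P2→R gives 9>6]
(C,Q,Y): not NE [P3→X gives 10>8]
(C,Q,Z): not NE [P1→D gives 9>6; P2→R gives 5>3; P3→X gives 10>4]
(C,Q,W): not NE [P1→B gives 5>2; P2→P gives 8>5; P3→X gives 10>3]
(C,R,X): NE
(C,R,Y): not NE [P1→A gives 6>3; P3→X gives 8>6]
(C,R,Z): not NE [P1→B gives 9>4; P3→X gives 8>7]
(C,R,W): not NE [P1→A gives 8>3; P2→P gives 8>2; P3→X gives 8>2]
(D,P,X): not NE [P1→A gives 7>4; P2→Q gives 7>3; P3→W gives 6>4]
(D,P,Y): not NE [P1→A gives 9>3; P3→W gives 6>1]
(D,P,Z): not NE [P1→B gives 7>5]
(D,P,W): not NE [P1→B gives 2>1; P2→R gives 8>2]
(D,Q,X): not NE [P3→Z gives 7>4]
(D,Q,Y): not NE [P1→C gives 9>6; P3→Z gives 7>1]
(D,Q,Z): not NE [P2→P gives 9>8]
(D,Q,W): not NE [P1→B gives 5>4; P3→Z gives 7>1]
(D,R,X): not NE [P1→C gives 7>1; P2→Q gives 7>5; P3→W gives 5>1]
(D,R,Y): not NE [P1→A gives 6>5; P2→Q gives 9>7; P3→W gives 5>2]
(D,R,Z): not NE [P1→B gives 9>6; P2→P gives 9>3; P3→W gives 5>1]
(D,R,W): not NE [P1→A gives 8>3]

NE set: (A,Q,Z), (C,R,X)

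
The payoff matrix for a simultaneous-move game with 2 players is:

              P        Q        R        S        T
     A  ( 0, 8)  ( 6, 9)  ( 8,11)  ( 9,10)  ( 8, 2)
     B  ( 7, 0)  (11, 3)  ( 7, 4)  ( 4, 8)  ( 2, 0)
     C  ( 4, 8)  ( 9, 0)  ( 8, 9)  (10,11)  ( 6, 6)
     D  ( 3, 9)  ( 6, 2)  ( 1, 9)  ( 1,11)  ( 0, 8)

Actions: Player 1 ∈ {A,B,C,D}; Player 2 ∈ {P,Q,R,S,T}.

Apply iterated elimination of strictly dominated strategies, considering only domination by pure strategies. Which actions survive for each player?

P1 drop D (B beats it: P:7>3 Q:11>6 R:7>1 S:4>1 T:2>0)
P2 drop P (R beats it: A:11>8 B:4>0 C:9>8)
P2 drop Q (R beats it: A:11>9 B:4>3 C:9>0)
P1 drop B (A beats it: R:8>7 S:9>4 T:8>2)
P2 drop T (R beats it: A:11>2 C:9>6)
P1→{A,C} P2→{R,S}

Survivors P1:{A,C} P2:{R,S}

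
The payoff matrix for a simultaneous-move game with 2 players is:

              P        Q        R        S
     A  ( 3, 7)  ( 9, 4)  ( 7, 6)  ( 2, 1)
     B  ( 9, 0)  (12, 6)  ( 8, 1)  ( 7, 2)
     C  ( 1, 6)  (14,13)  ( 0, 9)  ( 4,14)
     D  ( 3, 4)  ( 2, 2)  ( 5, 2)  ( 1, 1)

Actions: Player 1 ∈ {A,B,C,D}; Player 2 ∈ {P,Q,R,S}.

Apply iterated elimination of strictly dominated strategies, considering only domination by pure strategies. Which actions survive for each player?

Survivors P1:{B,C} P2:{Q,S}

P1 drop A (B beats it: P:9>3 Q:12>9 R:8>7 S:7>2)
P1 drop D (B beats it: P:9>3 Q:12>2 R:8>5 S:7>1)
P2 drop P (Q beats it: B:6>0 C:13>6)
P2 drop R (Q beats it: B:6>1 C:13>9)
P1→{B,C} P2→{Q,S}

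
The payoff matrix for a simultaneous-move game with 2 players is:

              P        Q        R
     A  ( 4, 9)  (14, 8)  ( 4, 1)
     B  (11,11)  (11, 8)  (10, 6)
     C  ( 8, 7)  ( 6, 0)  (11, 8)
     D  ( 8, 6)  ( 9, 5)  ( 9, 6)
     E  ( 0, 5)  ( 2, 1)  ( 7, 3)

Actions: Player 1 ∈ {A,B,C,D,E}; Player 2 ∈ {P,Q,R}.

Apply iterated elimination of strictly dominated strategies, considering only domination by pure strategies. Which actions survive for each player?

P1 drop D (B beats it: P:11>8 Q:11>9 R:10>9)
P1 drop E (B beats it: P:11>0 Q:11>2 R:10>7)
P2 drop Q (P beats it: A:9>8 B:11>8 C:7>0)
P1 drop A (B beats it: P:11>4 R:10>4)
P1→{B,C} P2→{P,R}

Remaining: P1:{B,C} P2:{P,R}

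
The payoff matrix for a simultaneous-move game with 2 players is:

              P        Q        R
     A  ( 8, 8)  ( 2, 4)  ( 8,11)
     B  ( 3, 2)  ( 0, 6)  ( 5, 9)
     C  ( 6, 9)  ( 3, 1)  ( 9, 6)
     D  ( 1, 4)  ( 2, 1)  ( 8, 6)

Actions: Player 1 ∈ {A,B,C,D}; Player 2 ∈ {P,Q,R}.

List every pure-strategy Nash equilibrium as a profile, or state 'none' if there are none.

(A,P): not NE [P2→R gives 11>8]
(A,Q): not NE [P1→C gives 3>2; P2→R gives 11>4]
(A,R): not NE [P1→C gives 9>8]
(B,P): not NE [P1→A gives 8>3; P2→R gives 9>2]
(B,Q): not NE [P1→C gives 3>0; P2→R gives 9>6]
(B,R): not NE [P1→C gives 9>5]
(C,P): not NE [P1→A gives 8>6]
(C,Q): not NE [P2→P gives 9>1]
(C,R): not NE [P2→P gives 9>6]
(D,P): not NE [P1→A gives 8>1; P2→R gives 6>4]
(D,Q): not NE [P1→C gives 3>2; P2→R gives 6>1]
(D,R): not NE [P1→C gives 9>8]

Equilibria: none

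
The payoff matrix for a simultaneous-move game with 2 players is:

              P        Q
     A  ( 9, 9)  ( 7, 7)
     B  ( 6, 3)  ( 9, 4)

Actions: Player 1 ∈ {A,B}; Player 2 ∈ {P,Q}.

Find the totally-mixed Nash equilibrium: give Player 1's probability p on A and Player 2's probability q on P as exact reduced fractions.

P1 indiff ⇒ q·9+(1-q)·7 = q·6+(1-q)·9 ⇒ q(3) = (1-q)(2) ⇒ q = 2/5
P2 indiff ⇒ p·9+(1-p)·3 = p·7+(1-p)·4 ⇒ p(2) = (1-p)(1) ⇒ p = 1/3

P1 mixes 1/3 on A; P2 mixes 2/5 on P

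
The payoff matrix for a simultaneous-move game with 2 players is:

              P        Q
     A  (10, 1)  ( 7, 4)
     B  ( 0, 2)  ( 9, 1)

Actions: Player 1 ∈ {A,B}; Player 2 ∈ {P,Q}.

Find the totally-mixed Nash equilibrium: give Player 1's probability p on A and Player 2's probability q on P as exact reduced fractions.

P1 indiff ⇒ q·10+(1-q)·7 = q·0+(1-q)·9 ⇒ q(10) = (1-q)(2) ⇒ q = 1/6
P2 indiff ⇒ p·1+(1-p)·2 = p·4+(1-p)·1 ⇒ p(-3) = (1-p)(-1) ⇒ p = 1/4

(p,q) = (1/4, 1/6)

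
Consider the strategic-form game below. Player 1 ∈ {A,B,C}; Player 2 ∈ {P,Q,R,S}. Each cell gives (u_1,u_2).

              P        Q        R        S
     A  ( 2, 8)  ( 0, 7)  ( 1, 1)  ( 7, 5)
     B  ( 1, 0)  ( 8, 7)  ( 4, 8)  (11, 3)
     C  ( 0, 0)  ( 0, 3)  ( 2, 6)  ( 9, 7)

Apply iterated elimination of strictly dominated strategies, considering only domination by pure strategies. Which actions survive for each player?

P1 drop C (B beats it: P:1>0 Q:8>0 R:4>2 S:11>9)
P2 drop S (Q beats it: A:7>5 B:7>3)
P1→{A,B} P2→{P,Q,R}

Remaining: P1:{A,B} P2:{P,Q,R}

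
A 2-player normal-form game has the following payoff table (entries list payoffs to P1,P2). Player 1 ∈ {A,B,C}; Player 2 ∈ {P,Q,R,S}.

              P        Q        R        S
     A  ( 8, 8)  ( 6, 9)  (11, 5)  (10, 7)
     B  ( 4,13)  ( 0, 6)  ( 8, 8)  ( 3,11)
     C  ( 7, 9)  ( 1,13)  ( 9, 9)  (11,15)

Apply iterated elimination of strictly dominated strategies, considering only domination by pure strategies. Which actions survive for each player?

P1 drop B (A beats it: P:8>4 Q:6>0 R:11>8 S:10>3)
P2 drop P (Q beats it: A:9>8 C:13>9)
P2 drop R (Q beats it: A:9>5 C:13>9)
P1→{A,C} P2→{Q,S}

IESDS → P1:{A,C} P2:{Q,S}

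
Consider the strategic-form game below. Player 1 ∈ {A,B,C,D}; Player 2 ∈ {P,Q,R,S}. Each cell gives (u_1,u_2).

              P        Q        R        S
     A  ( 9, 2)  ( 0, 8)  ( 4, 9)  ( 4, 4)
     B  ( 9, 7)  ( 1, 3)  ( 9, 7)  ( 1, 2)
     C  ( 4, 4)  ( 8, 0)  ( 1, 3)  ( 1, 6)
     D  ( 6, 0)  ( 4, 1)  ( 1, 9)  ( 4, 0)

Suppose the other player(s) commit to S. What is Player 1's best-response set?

u_1(A vs S) = 4
u_1(B vs S) = 1
u_1(C vs S) = 1
u_1(D vs S) = 4
max payoff 4 at {A,D}

argmax u_1 = {A,D}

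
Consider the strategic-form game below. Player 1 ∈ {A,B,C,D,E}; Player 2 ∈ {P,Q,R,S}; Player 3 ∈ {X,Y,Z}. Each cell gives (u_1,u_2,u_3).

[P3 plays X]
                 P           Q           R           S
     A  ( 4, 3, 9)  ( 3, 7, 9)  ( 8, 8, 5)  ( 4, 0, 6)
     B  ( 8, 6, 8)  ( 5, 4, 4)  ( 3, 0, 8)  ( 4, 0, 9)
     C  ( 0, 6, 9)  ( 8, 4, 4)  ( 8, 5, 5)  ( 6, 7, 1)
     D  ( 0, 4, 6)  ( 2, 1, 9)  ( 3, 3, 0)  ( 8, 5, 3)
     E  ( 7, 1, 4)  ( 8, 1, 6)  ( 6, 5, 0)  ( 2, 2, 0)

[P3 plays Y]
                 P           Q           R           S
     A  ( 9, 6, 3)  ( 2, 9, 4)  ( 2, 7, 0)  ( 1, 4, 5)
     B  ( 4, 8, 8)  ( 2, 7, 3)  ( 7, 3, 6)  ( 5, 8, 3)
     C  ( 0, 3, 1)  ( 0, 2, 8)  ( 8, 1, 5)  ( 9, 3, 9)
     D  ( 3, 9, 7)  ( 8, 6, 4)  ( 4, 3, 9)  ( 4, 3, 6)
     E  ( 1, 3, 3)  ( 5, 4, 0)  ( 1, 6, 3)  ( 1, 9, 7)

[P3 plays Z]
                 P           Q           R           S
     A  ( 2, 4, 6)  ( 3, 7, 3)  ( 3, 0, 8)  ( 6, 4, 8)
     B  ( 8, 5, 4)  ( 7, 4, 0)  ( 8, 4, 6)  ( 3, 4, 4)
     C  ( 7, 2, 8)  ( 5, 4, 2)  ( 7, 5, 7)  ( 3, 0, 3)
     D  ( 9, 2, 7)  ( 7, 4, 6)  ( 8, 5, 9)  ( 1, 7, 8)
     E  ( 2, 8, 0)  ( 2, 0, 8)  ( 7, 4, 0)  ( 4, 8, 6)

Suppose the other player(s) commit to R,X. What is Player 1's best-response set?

argmax u_1 = {A,C}

u_1(A vs R,X) = 8
u_1(B vs R,X) = 3
u_1(C vs R,X) = 8
u_1(D vs R,X) = 3
u_1(E vs R,X) = 6
max payoff 8 at {A,C}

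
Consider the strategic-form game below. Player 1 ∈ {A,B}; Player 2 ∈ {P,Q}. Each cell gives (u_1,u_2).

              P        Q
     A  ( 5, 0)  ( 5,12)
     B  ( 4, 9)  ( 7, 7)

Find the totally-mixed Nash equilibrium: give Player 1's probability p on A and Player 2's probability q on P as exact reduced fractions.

P1 indiff ⇒ q·5+(1-q)·5 = q·4+(1-q)·7 ⇒ q(1) = (1-q)(2) ⇒ q = 2/3
P2 indiff ⇒ p·0+(1-p)·9 = p·12+(1-p)·7 ⇒ p(-12) = (1-p)(-2) ⇒ p = 1/7

p=1/7, q=2/3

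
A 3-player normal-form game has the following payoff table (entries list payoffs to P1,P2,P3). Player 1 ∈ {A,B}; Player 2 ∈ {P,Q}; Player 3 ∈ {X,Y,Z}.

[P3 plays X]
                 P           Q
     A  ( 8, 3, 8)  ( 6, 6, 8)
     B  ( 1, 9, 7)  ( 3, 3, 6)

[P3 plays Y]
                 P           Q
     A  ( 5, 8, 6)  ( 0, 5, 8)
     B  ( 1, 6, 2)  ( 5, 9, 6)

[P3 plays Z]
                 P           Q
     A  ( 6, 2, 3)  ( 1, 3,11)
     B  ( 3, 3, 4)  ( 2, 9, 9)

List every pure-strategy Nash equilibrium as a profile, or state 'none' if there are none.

NE set: (B,Q,Z)

(A,P,X): not NE [P2→Q gives 6>3]
(A,P,Y): not NE [P3→X gives 8>6]
(A,P,Z): not NE [P2→Q gives 3>2; P3→X gives 8>3]
(A,Q,X): not NE [P3→Z gives 11>8]
(A,Q,Y): not NE [P1→B gives 5>0; P2→P gives 8>5; P3→Z gives 11>8]
(A,Q,Z): not NE [P1→B gives 2>1]
(B,P,X): not NE [P1→A gives 8>1]
(B,P,Y): not NE [P1→A gives 5>1; P2→Q gives 9>6; P3→X gives 7>2]
(B,P,Z): not NE [P1→A gives 6>3; P2→Q gives 9>3; P3→X gives 7>4]
(B,Q,X): not NE [P1→A gives 6>3; P2→P gives 9>3; P3→Z gives 9>6]
(B,Q,Y): not NE [P3→Z gives 9>6]
(B,Q,Z): NE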